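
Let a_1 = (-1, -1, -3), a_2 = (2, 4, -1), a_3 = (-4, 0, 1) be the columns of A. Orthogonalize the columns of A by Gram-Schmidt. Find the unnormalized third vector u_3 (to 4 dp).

a_1 = (-1, -1, -3); ‖a_1‖ = 3.3166, so e_1 = (-0.3015, -0.3015, -0.9045).
e_1·a_2 = (-0.3015)·2 + (-0.3015)·4 + (-0.9045)·(-1) = -0.9045.
u_2 = a_2 + 0.9045·e_1 = (1.7273, 3.7273, -1.8182).
‖u_2‖ = 4.4924, so e_2 = (0.3845, 0.8297, -0.4047).
e_1·a_3 = (-0.3015)·(-4) + (-0.3015)·0 + (-0.9045)·1 = 0.3015; e_2·a_3 = 0.3845·(-4) + 0.8297·0 + (-0.4047)·1 = -1.9427.
u_3 = a_3 − 0.3015·e_1 + 1.9427·e_2 = (-3.1622, 1.7027, 0.4865).

u_3 = (-3.1622, 1.7027, 0.4865)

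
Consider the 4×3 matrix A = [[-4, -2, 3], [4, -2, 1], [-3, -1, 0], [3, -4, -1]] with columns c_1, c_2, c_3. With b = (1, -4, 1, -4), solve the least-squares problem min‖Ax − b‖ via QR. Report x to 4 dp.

c_1 = (-4, 4, -3, 3); ‖c_1‖ = 7.0711, so e_1 = (-0.5657, 0.5657, -0.4243, 0.4243).
e_1·c_2 = (-0.5657)·(-2) + 0.5657·(-2) + (-0.4243)·(-1) + 0.4243·(-4) = -1.2728.
u_2 = c_2 + 1.2728·e_1 = (-2.7200, -1.2800, -1.5400, -3.4600).
‖u_2‖ = 4.8353, so e_2 = (-0.5625, -0.2647, -0.3185, -0.7156).
e_1·c_3 = (-0.5657)·3 + 0.5657·1 + (-0.4243)·0 + 0.4243·(-1) = -1.5556; e_2·c_3 = (-0.5625)·3 + (-0.2647)·1 + (-0.3185)·0 + (-0.7156)·(-1) = -1.2367.
u_3 = c_3 + 1.5556·e_1 + 1.2367·e_2 = (1.4243, 1.5526, -1.0539, -1.2250).
‖u_3‖ = 2.6553, so e_3 = (0.5364, 0.5847, -0.3969, -0.4613).
Qᵀb = (-4.9497, 3.0402, -0.3541).
Back-substitute: x_3 = -0.3541/2.6553 = -0.1333.
x_2 = (3.0402 + 1.2367·(-0.1333))/4.8353 = 0.5946.
x_1 = (-4.9497 + 1.2728·0.5946 + 1.5556·(-0.1333))/7.0711 = -0.6223.

x = (-0.6223, 0.5946, -0.1333)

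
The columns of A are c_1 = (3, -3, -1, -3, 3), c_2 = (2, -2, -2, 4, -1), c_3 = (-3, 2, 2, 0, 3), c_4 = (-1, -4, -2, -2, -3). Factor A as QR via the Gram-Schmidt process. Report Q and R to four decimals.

c_1 = (3, -3, -1, -3, 3); ‖c_1‖ = 6.0828, so q_1 = (0.4932, -0.4932, -0.1644, -0.4932, 0.4932).
q_1·c_2 = 0.4932·2 + (-0.4932)·(-2) + (-0.1644)·(-2) + (-0.4932)·4 + 0.4932·(-1) = -0.1644.
u_2 = c_2 + 0.1644·q_1 = (2.0811, -2.0811, -2.0270, 3.9189, -0.9189).
‖u_2‖ = 5.3827, so q_2 = (0.3866, -0.3866, -0.3766, 0.7281, -0.1707).
q_1·c_3 = 0.4932·(-3) + (-0.4932)·2 + (-0.1644)·2 + (-0.4932)·0 + 0.4932·3 = -1.3152; q_2·c_3 = 0.3866·(-3) + (-0.3866)·2 + (-0.3766)·2 + 0.7281·0 + (-0.1707)·3 = -3.1985.
u_3 = c_3 + 1.3152·q_1 + 3.1985·q_2 = (-1.1147, 0.1147, 0.5793, 1.6800, 3.1026).
‖u_3‖ = 3.7470, so q_3 = (-0.2975, 0.0306, 0.1546, 0.4484, 0.8280).
q_1·c_4 = 0.4932·(-1) + (-0.4932)·(-4) + (-0.1644)·(-2) + (-0.4932)·(-2) + 0.4932·(-3) = 1.3152; q_2·c_4 = 0.3866·(-1) + (-0.3866)·(-4) + (-0.3766)·(-2) + 0.7281·(-2) + (-0.1707)·(-3) = 0.9691; q_3·c_4 = (-0.2975)·(-1) + 0.0306·(-4) + 0.1546·(-2) + 0.4484·(-2) + 0.8280·(-3) = -3.5150.
u_4 = c_4 − 1.3152·q_1 − 0.9691·q_2 + 3.5150·q_3 = (-3.0690, -2.8690, -0.8754, -0.4809, -0.5727).
‖u_4‖ = 4.3561, so q_4 = (-0.7045, -0.6586, -0.2010, -0.1104, -0.1315).

Q = [[0.4932, 0.3866, -0.2975, -0.7045], [-0.4932, -0.3866, 0.0306, -0.6586], [-0.1644, -0.3766, 0.1546, -0.2010], [-0.4932, 0.7281, 0.4484, -0.1104], [0.4932, -0.1707, 0.8280, -0.1315]], R = [[6.0828, -0.1644, -1.3152, 1.3152], [0.0000, 5.3827, -3.1985, 0.9691], [0.0000, 0.0000, 3.7470, -3.5150], [0.0000, 0.0000, 0.0000, 4.3561]]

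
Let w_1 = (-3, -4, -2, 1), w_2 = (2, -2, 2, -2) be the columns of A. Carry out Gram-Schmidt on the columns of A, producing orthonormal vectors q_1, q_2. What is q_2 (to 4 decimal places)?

w_1 = (-3, -4, -2, 1); ‖w_1‖ = 5.4772, so q_1 = (-0.5477, -0.7303, -0.3651, 0.1826).
q_1·w_2 = (-0.5477)·2 + (-0.7303)·(-2) + (-0.3651)·2 + 0.1826·(-2) = -0.7303.
u_2 = w_2 + 0.7303·q_1 = (1.6000, -2.5333, 1.7333, -1.8667).
‖u_2‖ = 3.9328, so q_2 = (0.4068, -0.6442, 0.4407, -0.4746).

q_2 = (0.4068, -0.6442, 0.4407, -0.4746)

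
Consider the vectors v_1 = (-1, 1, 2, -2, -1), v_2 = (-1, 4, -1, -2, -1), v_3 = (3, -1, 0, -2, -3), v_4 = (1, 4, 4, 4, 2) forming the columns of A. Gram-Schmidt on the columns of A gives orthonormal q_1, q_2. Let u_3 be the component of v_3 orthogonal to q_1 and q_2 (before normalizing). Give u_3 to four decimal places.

u_3 = (3.2381, -0.8571, -0.8571, -1.5238, -2.7619)

v_1 = (-1, 1, 2, -2, -1); ‖v_1‖ = 3.3166, so q_1 = (-0.3015, 0.3015, 0.6030, -0.6030, -0.3015).
q_1·v_2 = (-0.3015)·(-1) + 0.3015·4 + 0.6030·(-1) + (-0.6030)·(-2) + (-0.3015)·(-1) = 2.4121.
u_2 = v_2 − 2.4121·q_1 = (-0.2727, 3.2727, -2.4545, -0.5455, -0.2727).
‖u_2‖ = 4.1451, so q_2 = (-0.0658, 0.7895, -0.5922, -0.1316, -0.0658).
q_1·v_3 = (-0.3015)·3 + 0.3015·(-1) + 0.6030·0 + (-0.6030)·(-2) + (-0.3015)·(-3) = 0.9045; q_2·v_3 = (-0.0658)·3 + 0.7895·(-1) + (-0.5922)·0 + (-0.1316)·(-2) + (-0.0658)·(-3) = -0.5264.
u_3 = v_3 − 0.9045·q_1 + 0.5264·q_2 = (3.2381, -0.8571, -0.8571, -1.5238, -2.7619).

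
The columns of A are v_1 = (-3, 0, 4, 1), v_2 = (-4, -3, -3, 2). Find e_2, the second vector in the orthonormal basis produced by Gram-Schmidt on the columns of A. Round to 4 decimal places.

e_1 = v_1/‖v_1‖ = (-3, 0, 4, 1)/5.0990 = (-0.5883, 0.0000, 0.7845, 0.1961).
r_{12} = e_1·v_2 = 0.3922.
u_2 = v_2 − 0.3922·e_1 = (-3.7692, -3.0000, -3.3077, 1.9231).
‖u_2‖ = 6.1519, so e_2 = (-0.6127, -0.4877, -0.5377, 0.3126).

e_2 = (-0.6127, -0.4877, -0.5377, 0.3126)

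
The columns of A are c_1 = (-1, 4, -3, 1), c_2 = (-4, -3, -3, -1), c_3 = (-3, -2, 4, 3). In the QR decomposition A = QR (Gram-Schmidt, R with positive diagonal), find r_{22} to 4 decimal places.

c_1 = (-1, 4, -3, 1); ‖c_1‖ = 5.1962, so q_1 = (-0.1925, 0.7698, -0.5774, 0.1925).
q_1·c_2 = (-0.1925)·(-4) + 0.7698·(-3) + (-0.5774)·(-3) + 0.1925·(-1) = 0.0000.
u_2 = c_2 + 0.0000·q_1 = (-4.0000, -3.0000, -3.0000, -1.0000).
r_{22} = ‖u_2‖ = 5.9161.

r_{22} = 5.9161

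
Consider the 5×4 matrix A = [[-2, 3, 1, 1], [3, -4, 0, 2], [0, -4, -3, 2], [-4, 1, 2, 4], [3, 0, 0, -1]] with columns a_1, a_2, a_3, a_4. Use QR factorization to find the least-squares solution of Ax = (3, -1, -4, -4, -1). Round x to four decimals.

x = (0.3334, 0.6780, 0.0047, -0.4196)

a_1 = (-2, 3, 0, -4, 3); ‖a_1‖ = 6.1644, so q_1 = (-0.3244, 0.4867, 0.0000, -0.6489, 0.4867).
q_1·a_2 = (-0.3244)·3 + 0.4867·(-4) + 0.0000·(-4) + (-0.6489)·1 + 0.4867·0 = -3.5689.
u_2 = a_2 + 3.5689·q_1 = (1.8421, -2.2632, -4.0000, -1.3158, 1.7368).
‖u_2‖ = 5.4095, so q_2 = (0.3405, -0.4184, -0.7394, -0.2432, 0.3211).
q_1·a_3 = (-0.3244)·1 + 0.4867·0 + 0.0000·(-3) + (-0.6489)·2 + 0.4867·0 = -1.6222; q_2·a_3 = 0.3405·1 + (-0.4184)·0 + (-0.7394)·(-3) + (-0.2432)·2 + 0.3211·0 = 2.0724.
u_3 = a_3 + 1.6222·q_1 − 2.0724·q_2 = (-0.2320, 1.6565, -1.4676, 1.4514, 0.1241).
‖u_3‖ = 2.6597, so q_3 = (-0.0872, 0.6228, -0.5518, 0.5457, 0.0467).
q_1·a_4 = (-0.3244)·1 + 0.4867·2 + 0.0000·2 + (-0.6489)·4 + 0.4867·(-1) = -2.4333; q_2·a_4 = 0.3405·1 + (-0.4184)·2 + (-0.7394)·2 + (-0.2432)·4 + 0.3211·(-1) = -3.2691; q_3·a_4 = (-0.0872)·1 + 0.6228·2 + (-0.5518)·2 + 0.5457·4 + 0.0467·(-1) = 2.1910.
u_4 = a_4 + 2.4333·q_1 + 3.2691·q_2 − 2.1910·q_3 = (1.5149, 0.4519, 0.7918, 0.4302, 1.1316).
‖u_4‖ = 2.1428, so q_4 = (0.7070, 0.2109, 0.3695, 0.2008, 0.5281).
Qᵀb = (0.6489, 5.0496, -0.9068, -0.8992).
Back-substitute: x_4 = -0.8992/2.1428 = -0.4196.
x_3 = (-0.9068 − 2.1910·(-0.4196))/2.6597 = 0.0047.
x_2 = (5.0496 − 2.0724·0.0047 + 3.2691·(-0.4196))/5.4095 = 0.6780.
x_1 = (0.6489 + 3.5689·0.6780 + 1.6222·0.0047 + 2.4333·(-0.4196))/6.1644 = 0.3334.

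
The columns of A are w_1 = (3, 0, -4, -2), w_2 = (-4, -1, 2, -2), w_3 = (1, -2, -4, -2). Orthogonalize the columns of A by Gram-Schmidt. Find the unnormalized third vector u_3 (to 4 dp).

u_3 = (-0.4094, -1.5864, -0.7420, 0.8699)

w_1 = (3, 0, -4, -2); ‖w_1‖ = 5.3852, so q_1 = (0.5571, 0.0000, -0.7428, -0.3714).
q_1·w_2 = 0.5571·(-4) + 0.0000·(-1) + (-0.7428)·2 + (-0.3714)·(-2) = -2.9711.
u_2 = w_2 + 2.9711·q_1 = (-2.3448, -1.0000, -0.2069, -3.1034).
‖u_2‖ = 4.0215, so q_2 = (-0.5831, -0.2487, -0.0514, -0.7717).
q_1·w_3 = 0.5571·1 + 0.0000·(-2) + (-0.7428)·(-4) + (-0.3714)·(-2) = 4.2710; q_2·w_3 = (-0.5831)·1 + (-0.2487)·(-2) + (-0.0514)·(-4) + (-0.7717)·(-2) = 1.6635.
u_3 = w_3 − 4.2710·q_1 − 1.6635·q_2 = (-0.4094, -1.5864, -0.7420, 0.8699).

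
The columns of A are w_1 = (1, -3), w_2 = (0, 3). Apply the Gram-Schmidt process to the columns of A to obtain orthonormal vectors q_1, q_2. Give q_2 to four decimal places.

w_1 = (1, -3); ‖w_1‖ = 3.1623, so q_1 = (0.3162, -0.9487).
q_1·w_2 = 0.3162·0 + (-0.9487)·3 = -2.8460.
u_2 = w_2 + 2.8460·q_1 = (0.9000, 0.3000).
‖u_2‖ = 0.9487, so q_2 = (0.9487, 0.3162).

q_2 = (0.9487, 0.3162)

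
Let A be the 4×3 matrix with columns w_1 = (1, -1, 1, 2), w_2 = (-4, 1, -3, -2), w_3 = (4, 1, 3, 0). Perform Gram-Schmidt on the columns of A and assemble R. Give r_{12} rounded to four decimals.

w_1 = (1, -1, 1, 2); ‖w_1‖ = 2.6458, so e_1 = (0.3780, -0.3780, 0.3780, 0.7559).
r_{12} = e_1·w_2 = -4.5356.

r_{12} = -4.5356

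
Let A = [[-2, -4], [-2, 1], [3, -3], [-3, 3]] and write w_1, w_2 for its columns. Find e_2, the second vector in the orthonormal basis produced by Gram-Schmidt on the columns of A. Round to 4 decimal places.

e_2 = (-0.9070, 0.0142, -0.2976, 0.2976)

w_1 = (-2, -2, 3, -3); ‖w_1‖ = 5.0990, so e_1 = (-0.3922, -0.3922, 0.5883, -0.5883).
e_1·w_2 = (-0.3922)·(-4) + (-0.3922)·1 + 0.5883·(-3) + (-0.5883)·3 = -2.3534.
u_2 = w_2 + 2.3534·e_1 = (-4.9231, 0.0769, -1.6154, 1.6154).
‖u_2‖ = 5.4278, so e_2 = (-0.9070, 0.0142, -0.2976, 0.2976).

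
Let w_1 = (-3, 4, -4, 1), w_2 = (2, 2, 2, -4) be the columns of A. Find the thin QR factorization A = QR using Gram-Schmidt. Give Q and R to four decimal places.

e_1 = w_1/‖w_1‖ = (-3, 4, -4, 1)/6.4807 = (-0.4629, 0.6172, -0.6172, 0.1543).
r_{12} = e_1·w_2 = -1.5430.
u_2 = w_2 + 1.5430·e_1 = (1.2857, 2.9524, 1.0476, -3.7619).
‖u_2‖ = 5.0615, so e_2 = (0.2540, 0.5833, 0.2070, -0.7432).

Q = [[-0.4629, 0.2540], [0.6172, 0.5833], [-0.6172, 0.2070], [0.1543, -0.7432]], R = [[6.4807, -1.5430], [0.0000, 5.0615]]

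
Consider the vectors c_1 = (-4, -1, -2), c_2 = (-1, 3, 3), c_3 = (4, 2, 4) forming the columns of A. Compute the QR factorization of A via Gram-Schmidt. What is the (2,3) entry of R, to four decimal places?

c_1 = (-4, -1, -2); ‖c_1‖ = 4.5826, so e_1 = (-0.8729, -0.2182, -0.4364).
e_1·c_2 = (-0.8729)·(-1) + (-0.2182)·3 + (-0.4364)·3 = -1.0911.
u_2 = c_2 + 1.0911·e_1 = (-1.9524, 2.7619, 2.5238).
‖u_2‖ = 4.2201, so e_2 = (-0.4626, 0.6545, 0.5980).
r_{23} = e_2·c_3 = 1.8505.

r_{23} = 1.8505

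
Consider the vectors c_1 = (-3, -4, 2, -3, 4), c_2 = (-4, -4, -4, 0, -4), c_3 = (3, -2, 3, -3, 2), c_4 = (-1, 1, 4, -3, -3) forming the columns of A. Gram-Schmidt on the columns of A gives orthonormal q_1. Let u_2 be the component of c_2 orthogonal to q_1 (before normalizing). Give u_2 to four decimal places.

q_1 = c_1/‖c_1‖ = (-3, -4, 2, -3, 4)/7.3485 = (-0.4082, -0.5443, 0.2722, -0.4082, 0.5443).
r_{12} = q_1·c_2 = 0.5443.
u_2 = c_2 − 0.5443·q_1 = (-3.7778, -3.7037, -4.1481, 0.2222, -4.2963).

u_2 = (-3.7778, -3.7037, -4.1481, 0.2222, -4.2963)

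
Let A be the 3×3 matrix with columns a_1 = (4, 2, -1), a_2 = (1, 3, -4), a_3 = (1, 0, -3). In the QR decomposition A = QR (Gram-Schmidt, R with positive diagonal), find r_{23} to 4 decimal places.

a_1 = (4, 2, -1); ‖a_1‖ = 4.5826, so q_1 = (0.8729, 0.4364, -0.2182).
q_1·a_2 = 0.8729·1 + 0.4364·3 + (-0.2182)·(-4) = 3.0551.
u_2 = a_2 − 3.0551·q_1 = (-1.6667, 1.6667, -3.3333).
‖u_2‖ = 4.0825, so q_2 = (-0.4082, 0.4082, -0.8165).
r_{23} = q_2·a_3 = 2.0412.

r_{23} = 2.0412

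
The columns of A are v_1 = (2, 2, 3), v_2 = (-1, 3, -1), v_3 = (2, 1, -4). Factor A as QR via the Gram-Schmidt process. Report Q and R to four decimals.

Q = [[0.4851, -0.3379, 0.8066], [0.4851, 0.8714, 0.0733], [0.7276, -0.3557, -0.5866]], R = [[4.1231, 0.2425, -1.4552], [0.0000, 3.3077, 1.6183], [0.0000, 0.0000, 4.0328]]

v_1 = (2, 2, 3); ‖v_1‖ = 4.1231, so e_1 = (0.4851, 0.4851, 0.7276).
e_1·v_2 = 0.4851·(-1) + 0.4851·3 + 0.7276·(-1) = 0.2425.
u_2 = v_2 − 0.2425·e_1 = (-1.1176, 2.8824, -1.1765).
‖u_2‖ = 3.3077, so e_2 = (-0.3379, 0.8714, -0.3557).
e_1·v_3 = 0.4851·2 + 0.4851·1 + 0.7276·(-4) = -1.4552; e_2·v_3 = (-0.3379)·2 + 0.8714·1 + (-0.3557)·(-4) = 1.6183.
u_3 = v_3 + 1.4552·e_1 − 1.6183·e_2 = (3.2527, 0.2957, -2.3656).
‖u_3‖ = 4.0328, so e_3 = (0.8066, 0.0733, -0.5866).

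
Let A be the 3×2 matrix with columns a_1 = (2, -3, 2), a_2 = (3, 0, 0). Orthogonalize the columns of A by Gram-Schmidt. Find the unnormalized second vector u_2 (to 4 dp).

u_2 = (2.2941, 1.0588, -0.7059)

a_1 = (2, -3, 2); ‖a_1‖ = 4.1231, so e_1 = (0.4851, -0.7276, 0.4851).
e_1·a_2 = 0.4851·3 + (-0.7276)·0 + 0.4851·0 = 1.4552.
u_2 = a_2 − 1.4552·e_1 = (2.2941, 1.0588, -0.7059).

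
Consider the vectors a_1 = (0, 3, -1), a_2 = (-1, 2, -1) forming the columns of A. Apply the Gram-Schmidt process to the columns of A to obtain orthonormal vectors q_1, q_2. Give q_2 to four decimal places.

a_1 = (0, 3, -1); ‖a_1‖ = 3.1623, so q_1 = (0.0000, 0.9487, -0.3162).
q_1·a_2 = 0.0000·(-1) + 0.9487·2 + (-0.3162)·(-1) = 2.2136.
u_2 = a_2 − 2.2136·q_1 = (-1.0000, -0.1000, -0.3000).
‖u_2‖ = 1.0488, so q_2 = (-0.9535, -0.0953, -0.2860).

q_2 = (-0.9535, -0.0953, -0.2860)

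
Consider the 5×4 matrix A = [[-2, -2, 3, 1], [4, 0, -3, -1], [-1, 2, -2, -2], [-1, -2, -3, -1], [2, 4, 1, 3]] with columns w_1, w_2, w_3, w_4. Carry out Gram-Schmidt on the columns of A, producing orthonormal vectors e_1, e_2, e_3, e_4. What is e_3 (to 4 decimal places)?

e_3 = (0.4684, -0.1740, -0.5821, -0.6008, 0.2248)

w_1 = (-2, 4, -1, -1, 2); ‖w_1‖ = 5.0990, so e_1 = (-0.3922, 0.7845, -0.1961, -0.1961, 0.3922).
e_1·w_2 = (-0.3922)·(-2) + 0.7845·0 + (-0.1961)·2 + (-0.1961)·(-2) + 0.3922·4 = 2.3534.
u_2 = w_2 − 2.3534·e_1 = (-1.0769, -1.8462, 2.4615, -1.5385, 3.0769).
‖u_2‖ = 4.7394, so e_2 = (-0.2272, -0.3895, 0.5194, -0.3246, 0.6492).
e_1·w_3 = (-0.3922)·3 + 0.7845·(-3) + (-0.1961)·(-2) + (-0.1961)·(-3) + 0.3922·1 = -2.1573; e_2·w_3 = (-0.2272)·3 + (-0.3895)·(-3) + 0.5194·(-2) + (-0.3246)·(-3) + 0.6492·1 = 1.0712.
u_3 = w_3 + 2.1573·e_1 − 1.0712·e_2 = (2.3973, -0.8904, -2.9795, -3.0753, 1.1507).
‖u_3‖ = 5.1185, so e_3 = (0.4684, -0.1740, -0.5821, -0.6008, 0.2248).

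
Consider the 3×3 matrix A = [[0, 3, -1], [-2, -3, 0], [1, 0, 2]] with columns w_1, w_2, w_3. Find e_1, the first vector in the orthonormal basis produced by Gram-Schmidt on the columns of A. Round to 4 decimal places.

e_1 = (0.0000, -0.8944, 0.4472)

e_1 = w_1/‖w_1‖ = (0, -2, 1)/2.2361 = (0.0000, -0.8944, 0.4472).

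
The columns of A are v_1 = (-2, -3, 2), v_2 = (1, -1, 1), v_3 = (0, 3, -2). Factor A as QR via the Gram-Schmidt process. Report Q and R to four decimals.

Q = [[-0.4851, 0.8608, -0.1543], [-0.7276, -0.2994, 0.6172], [0.4851, 0.4117, 0.7715]], R = [[4.1231, 0.7276, -3.1530], [0.0000, 1.5718, -1.7215], [0.0000, 0.0000, 0.3086]]

v_1 = (-2, -3, 2); ‖v_1‖ = 4.1231, so e_1 = (-0.4851, -0.7276, 0.4851).
e_1·v_2 = (-0.4851)·1 + (-0.7276)·(-1) + 0.4851·1 = 0.7276.
u_2 = v_2 − 0.7276·e_1 = (1.3529, -0.4706, 0.6471).
‖u_2‖ = 1.5718, so e_2 = (0.8608, -0.2994, 0.4117).
e_1·v_3 = (-0.4851)·0 + (-0.7276)·3 + 0.4851·(-2) = -3.1530; e_2·v_3 = 0.8608·0 + (-0.2994)·3 + 0.4117·(-2) = -1.7215.
u_3 = v_3 + 3.1530·e_1 + 1.7215·e_2 = (-0.0476, 0.1905, 0.2381).
‖u_3‖ = 0.3086, so e_3 = (-0.1543, 0.6172, 0.7715).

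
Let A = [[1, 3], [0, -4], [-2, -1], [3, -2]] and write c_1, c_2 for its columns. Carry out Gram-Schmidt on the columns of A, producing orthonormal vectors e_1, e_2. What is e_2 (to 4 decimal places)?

c_1 = (1, 0, -2, 3); ‖c_1‖ = 3.7417, so e_1 = (0.2673, 0.0000, -0.5345, 0.8018).
e_1·c_2 = 0.2673·3 + 0.0000·(-4) + (-0.5345)·(-1) + 0.8018·(-2) = -0.2673.
u_2 = c_2 + 0.2673·e_1 = (3.0714, -4.0000, -1.1429, -1.7857).
‖u_2‖ = 5.4707, so e_2 = (0.5614, -0.7312, -0.2089, -0.3264).

e_2 = (0.5614, -0.7312, -0.2089, -0.3264)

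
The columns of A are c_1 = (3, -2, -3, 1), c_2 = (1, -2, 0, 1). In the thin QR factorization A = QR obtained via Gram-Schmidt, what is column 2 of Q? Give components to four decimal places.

q_2 = (-0.0242, -0.7272, 0.5817, 0.3636)

q_1 = c_1/‖c_1‖ = (3, -2, -3, 1)/4.7958 = (0.6255, -0.4170, -0.6255, 0.2085).
r_{12} = q_1·c_2 = 1.6681.
u_2 = c_2 − 1.6681·q_1 = (-0.0435, -1.3043, 1.0435, 0.6522).
‖u_2‖ = 1.7937, so q_2 = (-0.0242, -0.7272, 0.5817, 0.3636).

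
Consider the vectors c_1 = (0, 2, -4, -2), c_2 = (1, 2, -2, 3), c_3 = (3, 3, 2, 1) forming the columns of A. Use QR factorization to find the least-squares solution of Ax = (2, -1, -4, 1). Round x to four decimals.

c_1 = (0, 2, -4, -2); ‖c_1‖ = 4.8990, so e_1 = (0.0000, 0.4082, -0.8165, -0.4082).
e_1·c_2 = 0.0000·1 + 0.4082·2 + (-0.8165)·(-2) + (-0.4082)·3 = 1.2247.
u_2 = c_2 − 1.2247·e_1 = (1.0000, 1.5000, -1.0000, 3.5000).
‖u_2‖ = 4.0620, so e_2 = (0.2462, 0.3693, -0.2462, 0.8616).
e_1·c_3 = 0.0000·3 + 0.4082·3 + (-0.8165)·2 + (-0.4082)·1 = -0.8165; e_2·c_3 = 0.2462·3 + 0.3693·3 + (-0.2462)·2 + 0.8616·1 = 2.2156.
u_3 = c_3 + 0.8165·e_1 − 2.2156·e_2 = (2.4545, 2.5152, 1.8788, -1.2424).
‖u_3‖ = 4.1742, so e_3 = (0.5880, 0.6025, 0.4501, -0.2976).
Qᵀb = (2.4495, 1.9695, -1.5245).
Back-substitute: x_3 = -1.5245/4.1742 = -0.3652.
x_2 = (1.9695 − 2.2156·(-0.3652))/4.0620 = 0.6841.
x_1 = (2.4495 − 1.2247·0.6841 + 0.8165·(-0.3652))/4.8990 = 0.2681.

x = (0.2681, 0.6841, -0.3652)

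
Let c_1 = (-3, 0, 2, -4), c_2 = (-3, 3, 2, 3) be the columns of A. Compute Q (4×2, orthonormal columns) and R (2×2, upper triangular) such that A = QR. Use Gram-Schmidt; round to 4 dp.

Q = [[-0.5571, -0.5205], [0.0000, 0.5391], [0.3714, 0.3470], [-0.7428, 0.5639]], R = [[5.3852, 0.1857], [0.0000, 5.5647]]

c_1 = (-3, 0, 2, -4); ‖c_1‖ = 5.3852, so e_1 = (-0.5571, 0.0000, 0.3714, -0.7428).
e_1·c_2 = (-0.5571)·(-3) + 0.0000·3 + 0.3714·2 + (-0.7428)·3 = 0.1857.
u_2 = c_2 − 0.1857·e_1 = (-2.8966, 3.0000, 1.9310, 3.1379).
‖u_2‖ = 5.5647, so e_2 = (-0.5205, 0.5391, 0.3470, 0.5639).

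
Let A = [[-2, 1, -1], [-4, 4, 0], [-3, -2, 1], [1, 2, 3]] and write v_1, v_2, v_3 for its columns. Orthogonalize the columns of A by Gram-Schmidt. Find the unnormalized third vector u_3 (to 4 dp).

u_3 = (-0.9231, -0.1846, 1.7077, 2.5385)

v_1 = (-2, -4, -3, 1); ‖v_1‖ = 5.4772, so q_1 = (-0.3651, -0.7303, -0.5477, 0.1826).
q_1·v_2 = (-0.3651)·1 + (-0.7303)·4 + (-0.5477)·(-2) + 0.1826·2 = -1.8257.
u_2 = v_2 + 1.8257·q_1 = (0.3333, 2.6667, -3.0000, 2.3333).
‖u_2‖ = 4.6547, so q_2 = (0.0716, 0.5729, -0.6445, 0.5013).
q_1·v_3 = (-0.3651)·(-1) + (-0.7303)·0 + (-0.5477)·1 + 0.1826·3 = 0.3651; q_2·v_3 = 0.0716·(-1) + 0.5729·0 + (-0.6445)·1 + 0.5013·3 = 0.7877.
u_3 = v_3 − 0.3651·q_1 − 0.7877·q_2 = (-0.9231, -0.1846, 1.7077, 2.5385).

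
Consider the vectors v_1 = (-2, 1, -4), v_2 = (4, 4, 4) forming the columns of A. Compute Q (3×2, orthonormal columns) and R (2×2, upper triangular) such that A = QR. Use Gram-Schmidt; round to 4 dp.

Q = [[-0.4364, 0.3894], [0.2182, 0.9204], [-0.8729, 0.0354]], R = [[4.5826, -4.3644], [0.0000, 5.3807]]

q_1 = v_1/‖v_1‖ = (-2, 1, -4)/4.5826 = (-0.4364, 0.2182, -0.8729).
r_{12} = q_1·v_2 = -4.3644.
u_2 = v_2 + 4.3644·q_1 = (2.0952, 4.9524, 0.1905).
‖u_2‖ = 5.3807, so q_2 = (0.3894, 0.9204, 0.0354).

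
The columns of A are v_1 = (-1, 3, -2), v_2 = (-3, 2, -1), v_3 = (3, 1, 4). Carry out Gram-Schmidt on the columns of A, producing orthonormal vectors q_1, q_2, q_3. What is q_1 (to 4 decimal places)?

v_1 = (-1, 3, -2); ‖v_1‖ = 3.7417, so q_1 = (-0.2673, 0.8018, -0.5345).

q_1 = (-0.2673, 0.8018, -0.5345)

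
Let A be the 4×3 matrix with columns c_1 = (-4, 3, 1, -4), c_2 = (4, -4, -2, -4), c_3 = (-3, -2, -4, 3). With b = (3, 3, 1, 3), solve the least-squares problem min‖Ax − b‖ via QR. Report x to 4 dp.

x = (-0.6368, -0.5239, -0.5410)

c_1 = (-4, 3, 1, -4); ‖c_1‖ = 6.4807, so q_1 = (-0.6172, 0.4629, 0.1543, -0.6172).
q_1·c_2 = (-0.6172)·4 + 0.4629·(-4) + 0.1543·(-2) + (-0.6172)·(-4) = -2.1602.
u_2 = c_2 + 2.1602·q_1 = (2.6667, -3.0000, -1.6667, -5.3333).
‖u_2‖ = 6.8799, so q_2 = (0.3876, -0.4361, -0.2423, -0.7752).
q_1·c_3 = (-0.6172)·(-3) + 0.4629·(-2) + 0.1543·(-4) + (-0.6172)·3 = -1.5430; q_2·c_3 = 0.3876·(-3) + (-0.4361)·(-2) + (-0.2423)·(-4) + (-0.7752)·3 = -1.6473.
u_3 = c_3 + 1.5430·q_1 + 1.6473·q_2 = (-3.3139, -2.0040, -4.1610, 0.7706).
‖u_3‖ = 5.7363, so q_3 = (-0.5777, -0.3494, -0.7254, 0.1343).
Qᵀb = (-2.1602, -2.7132, -3.1035).
Back-substitute: x_3 = -3.1035/5.7363 = -0.5410.
x_2 = (-2.7132 + 1.6473·(-0.5410))/6.8799 = -0.5239.
x_1 = (-2.1602 + 2.1602·(-0.5239) + 1.5430·(-0.5410))/6.4807 = -0.6368.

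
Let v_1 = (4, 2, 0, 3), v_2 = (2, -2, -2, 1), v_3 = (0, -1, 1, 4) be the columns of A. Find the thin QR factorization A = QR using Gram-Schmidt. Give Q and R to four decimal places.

Q = [[0.7428, 0.3076, -0.4027], [0.3714, -0.7382, -0.3544], [0.0000, -0.5947, 0.3383], [0.5571, 0.0820, 0.7732]], R = [[5.3852, 1.2999, 1.8570], [0.0000, 3.3631, 0.4717], [0.0000, 0.0000, 3.7854]]

e_1 = v_1/‖v_1‖ = (4, 2, 0, 3)/5.3852 = (0.7428, 0.3714, 0.0000, 0.5571).
r_{12} = e_1·v_2 = 1.2999.
u_2 = v_2 − 1.2999·e_1 = (1.0345, -2.4828, -2.0000, 0.2759).
‖u_2‖ = 3.3631, so e_2 = (0.3076, -0.7382, -0.5947, 0.0820).
r_{13} = e_1·v_3 = 1.8570; r_{23} = e_2·v_3 = 0.4717.
u_3 = v_3 − 1.8570·e_1 − 0.4717·e_2 = (-1.5244, -1.3415, 1.2805, 2.9268).
‖u_3‖ = 3.7854, so e_3 = (-0.4027, -0.3544, 0.3383, 0.7732).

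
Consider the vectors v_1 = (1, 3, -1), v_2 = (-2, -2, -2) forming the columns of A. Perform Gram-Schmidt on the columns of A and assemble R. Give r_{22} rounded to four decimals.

q_1 = v_1/‖v_1‖ = (1, 3, -1)/3.3166 = (0.3015, 0.9045, -0.3015).
r_{12} = q_1·v_2 = -1.8091.
u_2 = v_2 + 1.8091·q_1 = (-1.4545, -0.3636, -2.5455).
r_{22} = ‖u_2‖ = 2.9542.

r_{22} = 2.9542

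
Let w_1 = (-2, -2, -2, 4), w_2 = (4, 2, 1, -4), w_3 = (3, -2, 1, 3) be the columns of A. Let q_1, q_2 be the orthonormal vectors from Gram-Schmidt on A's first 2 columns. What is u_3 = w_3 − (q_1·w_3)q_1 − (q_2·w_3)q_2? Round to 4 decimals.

w_1 = (-2, -2, -2, 4); ‖w_1‖ = 5.2915, so q_1 = (-0.3780, -0.3780, -0.3780, 0.7559).
q_1·w_2 = (-0.3780)·4 + (-0.3780)·2 + (-0.3780)·1 + 0.7559·(-4) = -5.6695.
u_2 = w_2 + 5.6695·q_1 = (1.8571, -0.1429, -1.1429, 0.2857).
‖u_2‖ = 2.2039, so q_2 = (0.8427, -0.0648, -0.5186, 0.1296).
q_1·w_3 = (-0.3780)·3 + (-0.3780)·(-2) + (-0.3780)·1 + 0.7559·3 = 1.5119; q_2·w_3 = 0.8427·3 + (-0.0648)·(-2) + (-0.5186)·1 + 0.1296·3 = 2.5280.
u_3 = w_3 − 1.5119·q_1 − 2.5280·q_2 = (1.4412, -1.2647, 2.8824, 1.5294).

u_3 = (1.4412, -1.2647, 2.8824, 1.5294)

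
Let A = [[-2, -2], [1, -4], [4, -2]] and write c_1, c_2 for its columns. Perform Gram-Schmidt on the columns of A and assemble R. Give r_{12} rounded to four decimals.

r_{12} = -1.7457

q_1 = c_1/‖c_1‖ = (-2, 1, 4)/4.5826 = (-0.4364, 0.2182, 0.8729).
r_{12} = q_1·c_2 = -1.7457.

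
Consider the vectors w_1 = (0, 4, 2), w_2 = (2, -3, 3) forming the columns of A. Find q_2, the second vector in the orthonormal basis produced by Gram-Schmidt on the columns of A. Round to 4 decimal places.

w_1 = (0, 4, 2); ‖w_1‖ = 4.4721, so q_1 = (0.0000, 0.8944, 0.4472).
q_1·w_2 = 0.0000·2 + 0.8944·(-3) + 0.4472·3 = -1.3416.
u_2 = w_2 + 1.3416·q_1 = (2.0000, -1.8000, 3.6000).
‖u_2‖ = 4.4944, so q_2 = (0.4450, -0.4005, 0.8010).

q_2 = (0.4450, -0.4005, 0.8010)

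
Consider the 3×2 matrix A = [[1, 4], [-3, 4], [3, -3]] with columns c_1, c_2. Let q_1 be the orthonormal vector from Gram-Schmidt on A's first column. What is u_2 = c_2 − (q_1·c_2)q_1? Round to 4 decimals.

c_1 = (1, -3, 3); ‖c_1‖ = 4.3589, so q_1 = (0.2294, -0.6882, 0.6882).
q_1·c_2 = 0.2294·4 + (-0.6882)·4 + 0.6882·(-3) = -3.9001.
u_2 = c_2 + 3.9001·q_1 = (4.8947, 1.3158, -0.3158).

u_2 = (4.8947, 1.3158, -0.3158)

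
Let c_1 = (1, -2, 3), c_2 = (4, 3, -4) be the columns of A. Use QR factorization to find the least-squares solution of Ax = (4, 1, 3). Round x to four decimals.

q_1 = c_1/‖c_1‖ = (1, -2, 3)/3.7417 = (0.2673, -0.5345, 0.8018).
r_{12} = q_1·c_2 = -3.7417.
u_2 = c_2 + 3.7417·q_1 = (5.0000, 1.0000, -1.0000).
‖u_2‖ = 5.1962, so q_2 = (0.9623, 0.1925, -0.1925).
Qᵀb = (2.9399, 3.4641).
Back-substitute: x_2 = 3.4641/5.1962 = 0.6667.
x_1 = (2.9399 + 3.7417·0.6667)/3.7417 = 1.4524.

x = (1.4524, 0.6667)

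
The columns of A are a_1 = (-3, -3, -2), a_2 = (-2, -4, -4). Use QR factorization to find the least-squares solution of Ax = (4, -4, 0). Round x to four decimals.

a_1 = (-3, -3, -2); ‖a_1‖ = 4.6904, so q_1 = (-0.6396, -0.6396, -0.4264).
q_1·a_2 = (-0.6396)·(-2) + (-0.6396)·(-4) + (-0.4264)·(-4) = 5.5432.
u_2 = a_2 − 5.5432·q_1 = (1.5455, -0.4545, -1.6364).
‖u_2‖ = 2.2962, so q_2 = (0.6730, -0.1980, -0.7126).
Qᵀb = (0.0000, 3.4840).
Back-substitute: x_2 = 3.4840/2.2962 = 1.5172.
x_1 = (0.0000 − 5.5432·1.5172)/4.6904 = -1.7931.

x = (-1.7931, 1.5172)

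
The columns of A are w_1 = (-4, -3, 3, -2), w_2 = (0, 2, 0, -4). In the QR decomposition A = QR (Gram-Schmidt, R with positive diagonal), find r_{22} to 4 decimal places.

r_{22} = 4.4604

w_1 = (-4, -3, 3, -2); ‖w_1‖ = 6.1644, so e_1 = (-0.6489, -0.4867, 0.4867, -0.3244).
e_1·w_2 = (-0.6489)·0 + (-0.4867)·2 + 0.4867·0 + (-0.3244)·(-4) = 0.3244.
u_2 = w_2 − 0.3244·e_1 = (0.2105, 2.1579, -0.1579, -3.8947).
r_{22} = ‖u_2‖ = 4.4604.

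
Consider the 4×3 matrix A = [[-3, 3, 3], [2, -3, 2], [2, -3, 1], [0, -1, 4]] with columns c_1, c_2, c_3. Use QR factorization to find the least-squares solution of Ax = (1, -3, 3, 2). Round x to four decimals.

x = (-22.0909, -17.1364, -4.2273)

q_1 = c_1/‖c_1‖ = (-3, 2, 2, 0)/4.1231 = (-0.7276, 0.4851, 0.4851, 0.0000).
r_{12} = q_1·c_2 = -5.0932.
u_2 = c_2 + 5.0932·q_1 = (-0.7059, -0.5294, -0.5294, -1.0000).
‖u_2‖ = 1.4349, so q_2 = (-0.4920, -0.3690, -0.3690, -0.6969).
r_{13} = q_1·c_3 = -0.7276; r_{23} = q_2·c_3 = -5.3705.
u_3 = c_3 + 0.7276·q_1 + 5.3705·q_2 = (-0.1714, 0.3714, -0.6286, 0.2571).
‖u_3‖ = 0.7928, so q_3 = (-0.2162, 0.4685, -0.7928, 0.3243).
Qᵀb = (-0.7276, -1.8858, -3.3515).
Back-substitute: x_3 = -3.3515/0.7928 = -4.2273.
x_2 = (-1.8858 + 5.3705·(-4.2273))/1.4349 = -17.1364.
x_1 = (-0.7276 + 5.0932·(-17.1364) + 0.7276·(-4.2273))/4.1231 = -22.0909.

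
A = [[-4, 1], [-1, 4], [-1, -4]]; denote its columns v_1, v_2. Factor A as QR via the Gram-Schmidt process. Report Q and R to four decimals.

Q = [[-0.9428, 0.0196], [-0.2357, 0.6667], [-0.2357, -0.7451]], R = [[4.2426, -0.9428], [0.0000, 5.6667]]

q_1 = v_1/‖v_1‖ = (-4, -1, -1)/4.2426 = (-0.9428, -0.2357, -0.2357).
r_{12} = q_1·v_2 = -0.9428.
u_2 = v_2 + 0.9428·q_1 = (0.1111, 3.7778, -4.2222).
‖u_2‖ = 5.6667, so q_2 = (0.0196, 0.6667, -0.7451).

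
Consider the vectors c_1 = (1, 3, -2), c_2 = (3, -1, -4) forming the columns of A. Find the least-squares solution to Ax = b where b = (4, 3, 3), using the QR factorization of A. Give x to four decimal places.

c_1 = (1, 3, -2); ‖c_1‖ = 3.7417, so e_1 = (0.2673, 0.8018, -0.5345).
e_1·c_2 = 0.2673·3 + 0.8018·(-1) + (-0.5345)·(-4) = 2.1381.
u_2 = c_2 − 2.1381·e_1 = (2.4286, -2.7143, -2.8571).
‖u_2‖ = 4.6291, so e_2 = (0.5246, -0.5864, -0.6172).
Qᵀb = (1.8708, -1.5122).
Back-substitute: x_2 = -1.5122/4.6291 = -0.3267.
x_1 = (1.8708 − 2.1381·(-0.3267))/3.7417 = 0.6867.

x = (0.6867, -0.3267)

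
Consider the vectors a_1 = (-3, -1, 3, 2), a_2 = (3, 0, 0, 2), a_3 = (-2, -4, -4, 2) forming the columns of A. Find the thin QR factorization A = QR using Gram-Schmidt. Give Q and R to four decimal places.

a_1 = (-3, -1, 3, 2); ‖a_1‖ = 4.7958, so e_1 = (-0.6255, -0.2085, 0.6255, 0.4170).
e_1·a_2 = (-0.6255)·3 + (-0.2085)·0 + 0.6255·0 + 0.4170·2 = -1.0426.
u_2 = a_2 + 1.0426·e_1 = (2.3478, -0.2174, 0.6522, 2.4348).
‖u_2‖ = 3.4515, so e_2 = (0.6802, -0.0630, 0.1890, 0.7054).
e_1·a_3 = (-0.6255)·(-2) + (-0.2085)·(-4) + 0.6255·(-4) + 0.4170·2 = 0.4170; e_2·a_3 = 0.6802·(-2) + (-0.0630)·(-4) + 0.1890·(-4) + 0.7054·2 = -0.4535.
u_3 = a_3 − 0.4170·e_1 + 0.4535·e_2 = (-1.4307, -3.9416, -4.1752, 2.1460).
‖u_3‖ = 6.2945, so e_3 = (-0.2273, -0.6262, -0.6633, 0.3409).

Q = [[-0.6255, 0.6802, -0.2273], [-0.2085, -0.0630, -0.6262], [0.6255, 0.1890, -0.6633], [0.4170, 0.7054, 0.3409]], R = [[4.7958, -1.0426, 0.4170], [0.0000, 3.4515, -0.4535], [0.0000, 0.0000, 6.2945]]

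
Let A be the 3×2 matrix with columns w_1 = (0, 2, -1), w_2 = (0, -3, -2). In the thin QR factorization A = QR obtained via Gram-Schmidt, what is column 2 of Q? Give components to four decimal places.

e_2 = (0.0000, -0.4472, -0.8944)

w_1 = (0, 2, -1); ‖w_1‖ = 2.2361, so e_1 = (0.0000, 0.8944, -0.4472).
e_1·w_2 = 0.0000·0 + 0.8944·(-3) + (-0.4472)·(-2) = -1.7889.
u_2 = w_2 + 1.7889·e_1 = (0.0000, -1.4000, -2.8000).
‖u_2‖ = 3.1305, so e_2 = (0.0000, -0.4472, -0.8944).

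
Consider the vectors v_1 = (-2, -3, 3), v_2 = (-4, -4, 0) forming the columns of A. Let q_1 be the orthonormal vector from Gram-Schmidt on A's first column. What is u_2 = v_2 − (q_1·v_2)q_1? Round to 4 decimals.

v_1 = (-2, -3, 3); ‖v_1‖ = 4.6904, so q_1 = (-0.4264, -0.6396, 0.6396).
q_1·v_2 = (-0.4264)·(-4) + (-0.6396)·(-4) + 0.6396·0 = 4.2640.
u_2 = v_2 − 4.2640·q_1 = (-2.1818, -1.2727, -2.7273).

u_2 = (-2.1818, -1.2727, -2.7273)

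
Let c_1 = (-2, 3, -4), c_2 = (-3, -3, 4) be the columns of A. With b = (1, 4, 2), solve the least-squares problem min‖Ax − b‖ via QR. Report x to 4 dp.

c_1 = (-2, 3, -4); ‖c_1‖ = 5.3852, so e_1 = (-0.3714, 0.5571, -0.7428).
e_1·c_2 = (-0.3714)·(-3) + 0.5571·(-3) + (-0.7428)·4 = -3.5282.
u_2 = c_2 + 3.5282·e_1 = (-4.3103, -1.0345, 1.3793).
‖u_2‖ = 4.6424, so e_2 = (-0.9285, -0.2228, 0.2971).
Qᵀb = (0.3714, -1.2256).
Back-substitute: x_2 = -1.2256/4.6424 = -0.2640.
x_1 = (0.3714 + 3.5282·(-0.2640))/5.3852 = -0.1040.

x = (-0.1040, -0.2640)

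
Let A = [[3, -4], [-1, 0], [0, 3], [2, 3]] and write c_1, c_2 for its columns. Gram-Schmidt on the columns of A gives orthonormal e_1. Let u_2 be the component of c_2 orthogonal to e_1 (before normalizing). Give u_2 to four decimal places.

u_2 = (-2.7143, -0.4286, 3.0000, 3.8571)

c_1 = (3, -1, 0, 2); ‖c_1‖ = 3.7417, so e_1 = (0.8018, -0.2673, 0.0000, 0.5345).
e_1·c_2 = 0.8018·(-4) + (-0.2673)·0 + 0.0000·3 + 0.5345·3 = -1.6036.
u_2 = c_2 + 1.6036·e_1 = (-2.7143, -0.4286, 3.0000, 3.8571).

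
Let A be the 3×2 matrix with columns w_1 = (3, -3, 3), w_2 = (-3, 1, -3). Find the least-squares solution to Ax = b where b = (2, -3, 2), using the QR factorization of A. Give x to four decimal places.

e_1 = w_1/‖w_1‖ = (3, -3, 3)/5.1962 = (0.5774, -0.5774, 0.5774).
r_{12} = e_1·w_2 = -4.0415.
u_2 = w_2 + 4.0415·e_1 = (-0.6667, -1.3333, -0.6667).
‖u_2‖ = 1.6330, so e_2 = (-0.4082, -0.8165, -0.4082).
Qᵀb = (4.0415, 0.8165).
Back-substitute: x_2 = 0.8165/1.6330 = 0.5000.
x_1 = (4.0415 + 4.0415·0.5000)/5.1962 = 1.1667.

x = (1.1667, 0.5000)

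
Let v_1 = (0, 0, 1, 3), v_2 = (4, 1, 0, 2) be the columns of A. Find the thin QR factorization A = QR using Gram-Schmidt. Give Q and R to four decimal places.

v_1 = (0, 0, 1, 3); ‖v_1‖ = 3.1623, so q_1 = (0.0000, 0.0000, 0.3162, 0.9487).
q_1·v_2 = 0.0000·4 + 0.0000·1 + 0.3162·0 + 0.9487·2 = 1.8974.
u_2 = v_2 − 1.8974·q_1 = (4.0000, 1.0000, -0.6000, 0.2000).
‖u_2‖ = 4.1713, so q_2 = (0.9589, 0.2397, -0.1438, 0.0479).

Q = [[0.0000, 0.9589], [0.0000, 0.2397], [0.3162, -0.1438], [0.9487, 0.0479]], R = [[3.1623, 1.8974], [0.0000, 4.1713]]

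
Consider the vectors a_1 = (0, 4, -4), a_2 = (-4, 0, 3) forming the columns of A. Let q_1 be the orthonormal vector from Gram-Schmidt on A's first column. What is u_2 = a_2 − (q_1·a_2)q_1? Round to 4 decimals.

u_2 = (-4.0000, 1.5000, 1.5000)

a_1 = (0, 4, -4); ‖a_1‖ = 5.6569, so q_1 = (0.0000, 0.7071, -0.7071).
q_1·a_2 = 0.0000·(-4) + 0.7071·0 + (-0.7071)·3 = -2.1213.
u_2 = a_2 + 2.1213·q_1 = (-4.0000, 1.5000, 1.5000).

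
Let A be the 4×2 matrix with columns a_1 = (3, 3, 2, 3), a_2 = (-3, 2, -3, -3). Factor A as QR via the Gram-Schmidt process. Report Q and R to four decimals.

e_1 = a_1/‖a_1‖ = (3, 3, 2, 3)/5.5678 = (0.5388, 0.5388, 0.3592, 0.5388).
r_{12} = e_1·a_2 = -3.2329.
u_2 = a_2 + 3.2329·e_1 = (-1.2581, 3.7419, -1.8387, -1.2581).
‖u_2‖ = 4.5330, so e_2 = (-0.2775, 0.8255, -0.4056, -0.2775).

Q = [[0.5388, -0.2775], [0.5388, 0.8255], [0.3592, -0.4056], [0.5388, -0.2775]], R = [[5.5678, -3.2329], [0.0000, 4.5330]]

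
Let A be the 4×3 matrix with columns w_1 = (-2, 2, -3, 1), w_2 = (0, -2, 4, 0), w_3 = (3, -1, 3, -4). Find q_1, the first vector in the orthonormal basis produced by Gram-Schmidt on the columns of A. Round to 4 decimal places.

q_1 = w_1/‖w_1‖ = (-2, 2, -3, 1)/4.2426 = (-0.4714, 0.4714, -0.7071, 0.2357).

q_1 = (-0.4714, 0.4714, -0.7071, 0.2357)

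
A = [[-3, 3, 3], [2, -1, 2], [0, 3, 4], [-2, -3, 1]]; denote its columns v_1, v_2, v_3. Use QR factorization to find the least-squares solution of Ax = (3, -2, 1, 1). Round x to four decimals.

x = (-0.8046, 0.2387, 0.0183)

e_1 = v_1/‖v_1‖ = (-3, 2, 0, -2)/4.1231 = (-0.7276, 0.4851, 0.0000, -0.4851).
r_{12} = e_1·v_2 = -1.2127.
u_2 = v_2 + 1.2127·e_1 = (2.1176, -0.4118, 3.0000, -3.5882).
‖u_2‖ = 5.1507, so e_2 = (0.4111, -0.0799, 0.5824, -0.6967).
r_{13} = e_1·v_3 = -1.6977; r_{23} = e_2·v_3 = 2.7067.
u_3 = v_3 + 1.6977·e_1 − 2.7067·e_2 = (0.6519, 3.0399, 2.4235, 2.0621).
‖u_3‖ = 4.4488, so e_3 = (0.1465, 0.6833, 0.5448, 0.4635).
Qᵀb = (-3.6380, 1.2791, 0.0812).
Back-substitute: x_3 = 0.0812/4.4488 = 0.0183.
x_2 = (1.2791 − 2.7067·0.0183)/5.1507 = 0.2387.
x_1 = (-3.6380 + 1.2127·0.2387 + 1.6977·0.0183)/4.1231 = -0.8046.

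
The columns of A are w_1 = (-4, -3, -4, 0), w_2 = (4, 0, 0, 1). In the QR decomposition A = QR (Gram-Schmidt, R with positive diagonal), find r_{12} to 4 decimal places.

w_1 = (-4, -3, -4, 0); ‖w_1‖ = 6.4031, so q_1 = (-0.6247, -0.4685, -0.6247, 0.0000).
r_{12} = q_1·w_2 = -2.4988.

r_{12} = -2.4988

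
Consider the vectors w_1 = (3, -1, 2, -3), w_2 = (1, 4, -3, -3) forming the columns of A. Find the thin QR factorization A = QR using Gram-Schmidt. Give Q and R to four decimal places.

Q = [[0.6255, 0.1252], [-0.2085, 0.6925], [0.4170, -0.5378], [-0.6255, -0.4642]], R = [[4.7958, 0.4170], [0.0000, 5.9014]]

w_1 = (3, -1, 2, -3); ‖w_1‖ = 4.7958, so e_1 = (0.6255, -0.2085, 0.4170, -0.6255).
e_1·w_2 = 0.6255·1 + (-0.2085)·4 + 0.4170·(-3) + (-0.6255)·(-3) = 0.4170.
u_2 = w_2 − 0.4170·e_1 = (0.7391, 4.0870, -3.1739, -2.7391).
‖u_2‖ = 5.9014, so e_2 = (0.1252, 0.6925, -0.5378, -0.4642).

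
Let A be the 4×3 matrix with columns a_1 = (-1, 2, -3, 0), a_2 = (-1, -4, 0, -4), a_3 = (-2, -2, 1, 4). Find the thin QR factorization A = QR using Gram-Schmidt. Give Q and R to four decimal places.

Q = [[-0.2673, -0.2762, -0.6121], [0.5345, -0.5523, -0.4718], [-0.8018, -0.2762, -0.1105], [0.0000, -0.7365, 0.6249]], R = [[3.7417, -1.8708, -1.3363], [0.0000, 5.4314, -1.5650], [0.0000, 0.0000, 4.5569]]

a_1 = (-1, 2, -3, 0); ‖a_1‖ = 3.7417, so e_1 = (-0.2673, 0.5345, -0.8018, 0.0000).
e_1·a_2 = (-0.2673)·(-1) + 0.5345·(-4) + (-0.8018)·0 + 0.0000·(-4) = -1.8708.
u_2 = a_2 + 1.8708·e_1 = (-1.5000, -3.0000, -1.5000, -4.0000).
‖u_2‖ = 5.4314, so e_2 = (-0.2762, -0.5523, -0.2762, -0.7365).
e_1·a_3 = (-0.2673)·(-2) + 0.5345·(-2) + (-0.8018)·1 + 0.0000·4 = -1.3363; e_2·a_3 = (-0.2762)·(-2) + (-0.5523)·(-2) + (-0.2762)·1 + (-0.7365)·4 = -1.5650.
u_3 = a_3 + 1.3363·e_1 + 1.5650·e_2 = (-2.7893, -2.1501, -0.5036, 2.8475).
‖u_3‖ = 4.5569, so e_3 = (-0.6121, -0.4718, -0.1105, 0.6249).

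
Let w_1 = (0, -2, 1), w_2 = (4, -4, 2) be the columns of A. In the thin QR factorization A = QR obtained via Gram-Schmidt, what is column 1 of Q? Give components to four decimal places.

e_1 = (0.0000, -0.8944, 0.4472)

e_1 = w_1/‖w_1‖ = (0, -2, 1)/2.2361 = (0.0000, -0.8944, 0.4472).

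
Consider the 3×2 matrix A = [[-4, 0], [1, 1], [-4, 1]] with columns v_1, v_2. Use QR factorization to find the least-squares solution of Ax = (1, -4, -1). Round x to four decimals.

x = (-0.4035, -3.1053)

v_1 = (-4, 1, -4); ‖v_1‖ = 5.7446, so e_1 = (-0.6963, 0.1741, -0.6963).
e_1·v_2 = (-0.6963)·0 + 0.1741·1 + (-0.6963)·1 = -0.5222.
u_2 = v_2 + 0.5222·e_1 = (-0.3636, 1.0909, 0.6364).
‖u_2‖ = 1.3143, so e_2 = (-0.2767, 0.8301, 0.4842).
Qᵀb = (-0.6963, -4.0811).
Back-substitute: x_2 = -4.0811/1.3143 = -3.1053.
x_1 = (-0.6963 + 0.5222·(-3.1053))/5.7446 = -0.4035.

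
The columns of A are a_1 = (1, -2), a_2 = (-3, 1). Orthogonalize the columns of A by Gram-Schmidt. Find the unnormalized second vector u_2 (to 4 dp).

q_1 = a_1/‖a_1‖ = (1, -2)/2.2361 = (0.4472, -0.8944).
r_{12} = q_1·a_2 = -2.2361.
u_2 = a_2 + 2.2361·q_1 = (-2.0000, -1.0000).

u_2 = (-2.0000, -1.0000)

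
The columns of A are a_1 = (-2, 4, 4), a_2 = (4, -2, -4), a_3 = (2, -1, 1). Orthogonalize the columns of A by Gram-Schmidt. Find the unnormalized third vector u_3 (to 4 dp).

u_3 = (1.0588, -1.0588, 1.5882)

q_1 = a_1/‖a_1‖ = (-2, 4, 4)/6.0000 = (-0.3333, 0.6667, 0.6667).
r_{12} = q_1·a_2 = -5.3333.
u_2 = a_2 + 5.3333·q_1 = (2.2222, 1.5556, -0.4444).
‖u_2‖ = 2.7487, so q_2 = (0.8085, 0.5659, -0.1617).
r_{13} = q_1·a_3 = -0.6667; r_{23} = q_2·a_3 = 0.8893.
u_3 = a_3 + 0.6667·q_1 − 0.8893·q_2 = (1.0588, -1.0588, 1.5882).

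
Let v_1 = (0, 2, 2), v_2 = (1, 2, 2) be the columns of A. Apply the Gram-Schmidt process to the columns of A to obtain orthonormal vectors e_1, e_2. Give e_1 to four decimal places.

e_1 = (0.0000, 0.7071, 0.7071)

v_1 = (0, 2, 2); ‖v_1‖ = 2.8284, so e_1 = (0.0000, 0.7071, 0.7071).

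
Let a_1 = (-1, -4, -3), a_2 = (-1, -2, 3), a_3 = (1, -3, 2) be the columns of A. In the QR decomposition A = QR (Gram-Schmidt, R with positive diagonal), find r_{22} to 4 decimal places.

r_{22} = 3.7417

a_1 = (-1, -4, -3); ‖a_1‖ = 5.0990, so e_1 = (-0.1961, -0.7845, -0.5883).
e_1·a_2 = (-0.1961)·(-1) + (-0.7845)·(-2) + (-0.5883)·3 = 0.0000.
u_2 = a_2 − 0.0000·e_1 = (-1.0000, -2.0000, 3.0000).
r_{22} = ‖u_2‖ = 3.7417.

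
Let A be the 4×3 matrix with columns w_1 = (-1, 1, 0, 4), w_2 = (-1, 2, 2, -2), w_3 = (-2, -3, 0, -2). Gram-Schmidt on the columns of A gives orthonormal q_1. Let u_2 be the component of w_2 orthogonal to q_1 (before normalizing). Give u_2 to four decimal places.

w_1 = (-1, 1, 0, 4); ‖w_1‖ = 4.2426, so q_1 = (-0.2357, 0.2357, 0.0000, 0.9428).
q_1·w_2 = (-0.2357)·(-1) + 0.2357·2 + 0.0000·2 + 0.9428·(-2) = -1.1785.
u_2 = w_2 + 1.1785·q_1 = (-1.2778, 2.2778, 2.0000, -0.8889).

u_2 = (-1.2778, 2.2778, 2.0000, -0.8889)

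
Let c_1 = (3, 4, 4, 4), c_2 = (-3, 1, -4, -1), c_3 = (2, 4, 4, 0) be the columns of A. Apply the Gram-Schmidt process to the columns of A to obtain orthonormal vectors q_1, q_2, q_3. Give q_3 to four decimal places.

q_3 = (-0.0431, 0.4809, 0.3529, -0.8015)

c_1 = (3, 4, 4, 4); ‖c_1‖ = 7.5498, so q_1 = (0.3974, 0.5298, 0.5298, 0.5298).
q_1·c_2 = 0.3974·(-3) + 0.5298·1 + 0.5298·(-4) + 0.5298·(-1) = -3.3113.
u_2 = c_2 + 3.3113·q_1 = (-1.6842, 2.7544, -2.2456, 0.7544).
‖u_2‖ = 4.0044, so q_2 = (-0.4206, 0.6878, -0.5608, 0.1884).
q_1·c_3 = 0.3974·2 + 0.5298·4 + 0.5298·4 + 0.5298·0 = 5.0332; q_2·c_3 = (-0.4206)·2 + 0.6878·4 + (-0.5608)·4 + 0.1884·0 = -0.3330.
u_3 = c_3 − 5.0332·q_1 + 0.3330·q_2 = (-0.1400, 1.5624, 1.1466, -2.6039).
‖u_3‖ = 3.2490, so q_3 = (-0.0431, 0.4809, 0.3529, -0.8015).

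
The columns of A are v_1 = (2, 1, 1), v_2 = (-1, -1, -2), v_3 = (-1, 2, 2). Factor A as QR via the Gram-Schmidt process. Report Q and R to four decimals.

v_1 = (2, 1, 1); ‖v_1‖ = 2.4495, so q_1 = (0.8165, 0.4082, 0.4082).
q_1·v_2 = 0.8165·(-1) + 0.4082·(-1) + 0.4082·(-2) = -2.0412.
u_2 = v_2 + 2.0412·q_1 = (0.6667, -0.1667, -1.1667).
‖u_2‖ = 1.3540, so q_2 = (0.4924, -0.1231, -0.8616).
q_1·v_3 = 0.8165·(-1) + 0.4082·2 + 0.4082·2 = 0.8165; q_2·v_3 = 0.4924·(-1) + (-0.1231)·2 + (-0.8616)·2 = -2.4618.
u_3 = v_3 − 0.8165·q_1 + 2.4618·q_2 = (-0.4545, 1.3636, -0.4545).
‖u_3‖ = 1.5076, so q_3 = (-0.3015, 0.9045, -0.3015).

Q = [[0.8165, 0.4924, -0.3015], [0.4082, -0.1231, 0.9045], [0.4082, -0.8616, -0.3015]], R = [[2.4495, -2.0412, 0.8165], [0.0000, 1.3540, -2.4618], [0.0000, 0.0000, 1.5076]]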